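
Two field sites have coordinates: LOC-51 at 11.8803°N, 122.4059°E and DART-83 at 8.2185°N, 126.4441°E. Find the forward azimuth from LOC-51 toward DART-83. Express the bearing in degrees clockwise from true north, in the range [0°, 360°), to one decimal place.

Δλ = 4.0382°
y = sin Δλ · cos φ₂ = 0.069698
x = cos φ₁ sin φ₂ − sin φ₁ cos φ₂ cos Δλ = -0.063361
θ = atan2(y, x) = 132.2732° → 132.2732° (mod 360°)

132.3°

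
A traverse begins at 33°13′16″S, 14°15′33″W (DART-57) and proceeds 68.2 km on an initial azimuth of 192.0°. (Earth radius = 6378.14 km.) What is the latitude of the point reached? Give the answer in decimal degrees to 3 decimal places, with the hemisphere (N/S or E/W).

33.820°S

DART-57: φ = -33.22111°, λ = -14.25917°
δ = d/R = 68.2/6378.14 = 0.010693 rad
φ₂ = arcsin(sin φ₁ cos δ + cos φ₁ sin δ cos θ)
   = arcsin(-0.54787·0.99994 + 0.83656·0.01069·-0.97815) = -33.82028°
λ₂ = λ₁ + atan2(sin θ sin δ cos φ₁, cos δ − sin φ₁ sin φ₂) = -14.41249°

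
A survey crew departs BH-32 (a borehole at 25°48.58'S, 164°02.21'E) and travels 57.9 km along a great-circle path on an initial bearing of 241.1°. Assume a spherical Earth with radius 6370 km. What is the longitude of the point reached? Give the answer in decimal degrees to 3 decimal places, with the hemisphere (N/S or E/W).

BH-32: φ = -25.80967°, λ = +164.03683°
δ = d/R = 57.9/6370 = 0.009089 rad
φ₂ = arcsin(sin φ₁ cos δ + cos φ₁ sin δ cos θ)
   = arcsin(-0.43538·0.99996 + 0.90025·0.00909·-0.48328) = -26.06047°
λ₂ = λ₁ + atan2(sin θ sin δ cos φ₁, cos δ − sin φ₁ sin φ₂) = 163.52930°

163.529°E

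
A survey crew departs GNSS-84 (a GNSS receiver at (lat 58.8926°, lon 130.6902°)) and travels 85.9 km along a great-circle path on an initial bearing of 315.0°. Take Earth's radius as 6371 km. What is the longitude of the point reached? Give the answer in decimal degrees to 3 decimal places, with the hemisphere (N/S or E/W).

129.616°E

δ = d/R = 85.9/6371 = 0.013483 rad
φ₂ = arcsin(sin φ₁ cos δ + cos φ₁ sin δ cos θ)
   = arcsin(0.85620·0.99991 + 0.51664·0.01348·0.70711) = 59.43446°
λ₂ = λ₁ + atan2(sin θ sin δ cos φ₁, cos δ − sin φ₁ sin φ₂) = 129.61598°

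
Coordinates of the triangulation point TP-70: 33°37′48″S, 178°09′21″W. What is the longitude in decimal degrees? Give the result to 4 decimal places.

178° + 9′/60 + 21″/3600 = 178 + 0.15000 + 0.00583 = 178.1558°

178.1558°W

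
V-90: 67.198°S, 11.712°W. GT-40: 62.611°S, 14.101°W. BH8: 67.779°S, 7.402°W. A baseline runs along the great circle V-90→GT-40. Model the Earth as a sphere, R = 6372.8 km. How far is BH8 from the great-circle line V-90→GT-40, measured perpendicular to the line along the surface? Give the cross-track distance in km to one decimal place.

δ₁₃ = central angle V-90→BH8 = 0.030526 rad  (haversine)
θ₁₃ = bearing V-90→BH8 = 111.379°,  θ₁₂ = bearing V-90→GT-40 = 346.456°
dₓₜ = R·arcsin(sin δ₁₃ · sin(θ₁₃ − θ₁₂)) = 6372.8·arcsin(0.03052·sin(-235.077°)) = 159.498 km
|dₓₜ| = 159.498 km

159.5 km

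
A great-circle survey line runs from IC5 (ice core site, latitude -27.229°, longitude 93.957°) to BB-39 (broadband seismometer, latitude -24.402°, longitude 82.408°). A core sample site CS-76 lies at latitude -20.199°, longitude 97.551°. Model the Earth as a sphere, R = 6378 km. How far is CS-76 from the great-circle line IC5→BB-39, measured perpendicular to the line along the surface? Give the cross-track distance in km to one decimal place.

841.0 km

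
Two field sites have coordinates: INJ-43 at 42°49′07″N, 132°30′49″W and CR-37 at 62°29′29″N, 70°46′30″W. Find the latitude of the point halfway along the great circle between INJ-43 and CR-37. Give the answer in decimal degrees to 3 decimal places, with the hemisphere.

56.537°N

INJ-43: φ = +42.81861°, λ = -132.51361°
CR-37: φ = +62.49139°, λ = -70.77500°
Bx = cos φ₂ cos Δλ = 0.218699,  By = cos φ₂ sin Δλ = 0.406824
φₘ = atan2(sin φ₁ + sin φ₂, √((cos φ₁ + Bx)² + By²)) = 56.53690°
λₘ = λ₁ + atan2(By, cos φ₁ + Bx) = -109.37936°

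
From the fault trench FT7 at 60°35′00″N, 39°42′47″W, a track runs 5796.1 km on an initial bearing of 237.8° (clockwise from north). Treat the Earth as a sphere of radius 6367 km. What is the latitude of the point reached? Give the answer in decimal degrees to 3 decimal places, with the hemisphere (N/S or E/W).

19.129°N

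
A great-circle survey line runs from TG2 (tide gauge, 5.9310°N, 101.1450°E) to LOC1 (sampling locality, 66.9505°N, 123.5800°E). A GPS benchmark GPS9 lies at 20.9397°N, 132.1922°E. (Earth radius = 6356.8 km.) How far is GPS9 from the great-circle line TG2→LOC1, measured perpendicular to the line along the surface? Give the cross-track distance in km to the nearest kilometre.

2819 km

δ₁₃ = central angle TG2→GPS9 = 0.586638 rad  (haversine)
θ₁₃ = bearing TG2→GPS9 = 60.476°,  θ₁₂ = bearing TG2→LOC1 = 9.660°
dₓₜ = R·arcsin(sin δ₁₃ · sin(θ₁₃ − θ₁₂)) = 6356.8·arcsin(0.55356·sin(50.816°)) = 2819.070 km
|dₓₜ| = 2819.070 km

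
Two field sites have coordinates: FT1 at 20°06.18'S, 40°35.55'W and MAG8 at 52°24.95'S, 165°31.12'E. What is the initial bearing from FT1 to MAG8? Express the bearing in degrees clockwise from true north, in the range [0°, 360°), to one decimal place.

FT1: φ = -20.10300°, λ = -40.59250°
MAG8: φ = -52.41583°, λ = +165.51867°
Δλ = -153.8888°
y = sin Δλ · cos φ₂ = -0.268437
x = cos φ₁ sin φ₂ − sin φ₁ cos φ₂ cos Δλ = -0.932421
θ = atan2(y, x) = -163.9393° → 196.0607° (mod 360°)

196.1°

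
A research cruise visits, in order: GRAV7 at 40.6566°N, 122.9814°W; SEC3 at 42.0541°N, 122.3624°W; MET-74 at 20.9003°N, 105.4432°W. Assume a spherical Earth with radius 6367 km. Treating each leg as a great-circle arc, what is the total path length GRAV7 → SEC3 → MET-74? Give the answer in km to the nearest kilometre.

GRAV7→SEC3: c = 0.025704 rad, d = 163.65 km
SEC3→MET-74: c = 0.445046 rad, d = 2833.61 km
Total = 163.65 + 2833.61 = 2997.26 km

2997 km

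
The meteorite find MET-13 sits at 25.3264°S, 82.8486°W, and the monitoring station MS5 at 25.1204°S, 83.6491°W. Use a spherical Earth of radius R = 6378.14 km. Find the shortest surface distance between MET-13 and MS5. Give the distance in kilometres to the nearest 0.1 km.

Δφ = 0.2060°,  Δλ = -0.8005°
a = sin²(Δφ/2) + cos φ₁ cos φ₂ sin²(Δλ/2) = 0.000043
c = 2·arcsin(√a) = 0.013141 rad = 0.7529°
d = R·c = 6378.14 × 0.013141 = 83.8 km

83.8 km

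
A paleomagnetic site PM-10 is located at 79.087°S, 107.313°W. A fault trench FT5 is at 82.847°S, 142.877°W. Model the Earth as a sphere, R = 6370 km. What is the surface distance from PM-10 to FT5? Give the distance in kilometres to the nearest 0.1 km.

729.5 km

Δφ = -3.7600°,  Δλ = -35.5640°
a = sin²(Δφ/2) + cos φ₁ cos φ₂ sin²(Δλ/2) = 0.003275
c = 2·arcsin(√a) = 0.114516 rad = 6.5613°
d = R·c = 6370 × 0.114516 = 729.5 km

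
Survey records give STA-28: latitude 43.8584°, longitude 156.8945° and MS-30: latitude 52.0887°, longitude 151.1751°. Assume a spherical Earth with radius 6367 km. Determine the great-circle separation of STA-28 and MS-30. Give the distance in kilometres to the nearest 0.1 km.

Δφ = 8.2303°,  Δλ = -5.7194°
a = sin²(Δφ/2) + cos φ₁ cos φ₂ sin²(Δλ/2) = 0.006252
c = 2·arcsin(√a) = 0.158310 rad = 9.0705°
d = R·c = 6367 × 0.158310 = 1008.0 km

1008.0 km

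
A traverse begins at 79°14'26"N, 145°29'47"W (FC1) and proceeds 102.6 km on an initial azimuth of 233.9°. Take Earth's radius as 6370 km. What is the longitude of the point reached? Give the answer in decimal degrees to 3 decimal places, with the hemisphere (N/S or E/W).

FC1: φ = +79.24056°, λ = -145.49639°
δ = d/R = 102.6/6370 = 0.016107 rad
φ₂ = arcsin(sin φ₁ cos δ + cos φ₁ sin δ cos θ)
   = arcsin(0.98242·0.99987 + 0.18669·0.01611·-0.58920) = 78.67254°
λ₂ = λ₁ + atan2(sin θ sin δ cos φ₁, cos δ − sin φ₁ sin φ₂) = -149.29530°

149.295°W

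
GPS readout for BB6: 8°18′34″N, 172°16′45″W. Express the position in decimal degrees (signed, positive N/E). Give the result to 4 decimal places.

lat: 8.3094° N → +8.3094°
lon: 172.2792° W → -172.2792°

+8.3094°, -172.2792°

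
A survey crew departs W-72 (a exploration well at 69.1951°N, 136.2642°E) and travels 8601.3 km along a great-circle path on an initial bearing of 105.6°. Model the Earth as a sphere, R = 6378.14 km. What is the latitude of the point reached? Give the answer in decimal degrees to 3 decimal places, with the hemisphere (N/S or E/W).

δ = d/R = 8601.3/6378.14 = 1.348559 rad
φ₂ = arcsin(sin φ₁ cos δ + cos φ₁ sin δ cos θ)
   = arcsin(0.93480·0.22041 + 0.35519·0.97541·-0.26892) = 6.48093°
λ₂ = λ₁ + atan2(sin θ sin δ cos φ₁, cos δ − sin φ₁ sin φ₂) = -152.73596°

6.481°N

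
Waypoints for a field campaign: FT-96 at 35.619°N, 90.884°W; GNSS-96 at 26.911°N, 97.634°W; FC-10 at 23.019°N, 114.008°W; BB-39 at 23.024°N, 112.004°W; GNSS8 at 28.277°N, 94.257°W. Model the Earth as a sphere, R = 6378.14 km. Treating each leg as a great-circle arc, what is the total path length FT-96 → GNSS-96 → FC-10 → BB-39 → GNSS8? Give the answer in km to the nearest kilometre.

FT-96→GNSS-96: c = 0.182196 rad, d = 1162.07 km
GNSS-96→FC-10: c = 0.267603 rad, d = 1706.81 km
FC-10→BB-39: c = 0.032191 rad, d = 205.32 km
BB-39→GNSS8: c = 0.293528 rad, d = 1872.16 km
Total = 1162.07 + 1706.81 + 205.32 + 1872.16 = 4946.36 km

4946 km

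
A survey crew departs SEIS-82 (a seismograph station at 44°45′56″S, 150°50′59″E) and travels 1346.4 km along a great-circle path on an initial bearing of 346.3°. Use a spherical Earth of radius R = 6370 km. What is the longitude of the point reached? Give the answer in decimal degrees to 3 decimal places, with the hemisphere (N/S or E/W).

147.455°E

SEIS-82: φ = -44.76556°, λ = +150.84972°
δ = d/R = 1346.4/6370 = 0.211366 rad
φ₂ = arcsin(sin φ₁ cos δ + cos φ₁ sin δ cos θ)
   = arcsin(-0.70421·0.97775 + 0.70999·0.20980·0.97155) = -32.94405°
λ₂ = λ₁ + atan2(sin θ sin δ cos φ₁, cos δ − sin φ₁ sin φ₂) = 147.45536°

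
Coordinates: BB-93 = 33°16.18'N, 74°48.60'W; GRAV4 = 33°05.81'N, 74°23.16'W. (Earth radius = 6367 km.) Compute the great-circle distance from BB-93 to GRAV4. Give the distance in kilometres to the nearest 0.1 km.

BB-93: φ = +33.26967°, λ = -74.81000°
GRAV4: φ = +33.09683°, λ = -74.38600°
Δφ = -0.1728°,  Δλ = 0.4240°
a = sin²(Δφ/2) + cos φ₁ cos φ₂ sin²(Δλ/2) = 0.000012
c = 2·arcsin(√a) = 0.006889 rad = 0.3947°
d = R·c = 6367 × 0.006889 = 43.9 km

43.9 km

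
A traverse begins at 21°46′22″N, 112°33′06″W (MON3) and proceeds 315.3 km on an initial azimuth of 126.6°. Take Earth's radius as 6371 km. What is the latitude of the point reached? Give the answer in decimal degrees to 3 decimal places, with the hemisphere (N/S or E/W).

20.065°N

MON3: φ = +21.77278°, λ = -112.55167°
δ = d/R = 315.3/6371 = 0.049490 rad
φ₂ = arcsin(sin φ₁ cos δ + cos φ₁ sin δ cos θ)
   = arcsin(0.37093·0.99878 + 0.92866·0.04947·-0.59622) = 20.06473°
λ₂ = λ₁ + atan2(sin θ sin δ cos φ₁, cos δ − sin φ₁ sin φ₂) = -110.12840°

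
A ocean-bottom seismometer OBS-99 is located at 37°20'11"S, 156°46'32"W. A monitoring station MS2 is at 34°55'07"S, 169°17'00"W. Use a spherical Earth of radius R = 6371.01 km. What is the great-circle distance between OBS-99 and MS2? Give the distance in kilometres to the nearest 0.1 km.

OBS-99: φ = -37.33639°, λ = -156.77556°
MS2: φ = -34.91861°, λ = -169.28333°
Δφ = 2.4178°,  Δλ = -12.5078°
a = sin²(Δφ/2) + cos φ₁ cos φ₂ sin²(Δλ/2) = 0.008182
c = 2·arcsin(√a) = 0.181151 rad = 10.3792°
d = R·c = 6371.01 × 0.181151 = 1154.1 km

1154.1 km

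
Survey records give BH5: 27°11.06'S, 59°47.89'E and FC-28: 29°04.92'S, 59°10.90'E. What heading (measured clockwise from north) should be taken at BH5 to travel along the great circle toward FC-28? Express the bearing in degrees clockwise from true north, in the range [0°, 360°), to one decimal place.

BH5: φ = -27.18433°, λ = +59.79817°
FC-28: φ = -29.08200°, λ = +59.18167°
Δλ = -0.6165°
y = sin Δλ · cos φ₂ = -0.009403
x = cos φ₁ sin φ₂ − sin φ₁ cos φ₂ cos Δλ = -0.033138
θ = atan2(y, x) = -164.1580° → 195.8420° (mod 360°)

195.8°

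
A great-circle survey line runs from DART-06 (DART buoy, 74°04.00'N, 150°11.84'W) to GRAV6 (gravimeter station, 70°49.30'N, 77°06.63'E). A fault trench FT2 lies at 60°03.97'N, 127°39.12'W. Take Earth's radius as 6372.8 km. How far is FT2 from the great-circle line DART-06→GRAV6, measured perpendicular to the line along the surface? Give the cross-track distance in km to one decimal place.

492.4 km

DART-06: φ = +74.06667°, λ = -150.19733°
GRAV6: φ = +70.82167°, λ = +77.11050°
FT2: φ = +60.06617°, λ = -127.65200°
δ₁₃ = central angle DART-06→FT2 = 0.284419 rad  (haversine)
θ₁₃ = bearing DART-06→FT2 = 137.013°,  θ₁₂ = bearing DART-06→GRAV6 = 332.980°
dₓₜ = R·arcsin(sin δ₁₃ · sin(θ₁₃ − θ₁₂)) = 6372.8·arcsin(0.28060·sin(-195.967°)) = 492.404 km
|dₓₜ| = 492.404 km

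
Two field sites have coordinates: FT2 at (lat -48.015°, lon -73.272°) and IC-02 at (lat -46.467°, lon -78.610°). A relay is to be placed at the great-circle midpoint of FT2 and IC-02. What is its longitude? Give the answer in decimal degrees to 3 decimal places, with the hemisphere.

75.980°W

Bx = cos φ₂ cos Δλ = 0.685785,  By = cos φ₂ sin Δλ = -0.064077
φₘ = atan2(sin φ₁ + sin φ₂, √((cos φ₁ + Bx)² + By²)) = -47.27199°
λₘ = λ₁ + atan2(By, cos φ₁ + Bx) = -75.98002°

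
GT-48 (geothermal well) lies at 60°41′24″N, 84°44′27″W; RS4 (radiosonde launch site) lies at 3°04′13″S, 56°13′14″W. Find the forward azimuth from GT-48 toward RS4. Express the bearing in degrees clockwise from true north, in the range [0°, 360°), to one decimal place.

148.9°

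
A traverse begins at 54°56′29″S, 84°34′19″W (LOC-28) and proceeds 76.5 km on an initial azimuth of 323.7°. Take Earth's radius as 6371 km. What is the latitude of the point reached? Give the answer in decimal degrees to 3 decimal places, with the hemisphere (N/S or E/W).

54.385°S

LOC-28: φ = -54.94139°, λ = -84.57194°
δ = d/R = 76.5/6371 = 0.012008 rad
φ₂ = arcsin(sin φ₁ cos δ + cos φ₁ sin δ cos θ)
   = arcsin(-0.81856·0.99993 + 0.57441·0.01201·0.80593) = -54.38490°
λ₂ = λ₁ + atan2(sin θ sin δ cos φ₁, cos δ − sin φ₁ sin φ₂) = -85.27136°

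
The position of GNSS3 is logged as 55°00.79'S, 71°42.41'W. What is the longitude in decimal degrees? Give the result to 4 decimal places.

71° + 42.41′/60 = 71 + 0.70683 = 71.7068°

71.7068°W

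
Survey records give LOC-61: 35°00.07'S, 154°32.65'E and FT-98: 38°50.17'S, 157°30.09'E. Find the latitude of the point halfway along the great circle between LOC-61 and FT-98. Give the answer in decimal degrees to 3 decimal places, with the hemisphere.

36.928°S

LOC-61: φ = -35.00117°, λ = +154.54417°
FT-98: φ = -38.83617°, λ = +157.50150°
Bx = cos φ₂ cos Δλ = 0.777905,  By = cos φ₂ sin Δλ = 0.040187
φₘ = atan2(sin φ₁ + sin φ₂, √((cos φ₁ + Bx)² + By²)) = -36.92783°
λₘ = λ₁ + atan2(By, cos φ₁ + Bx) = 155.98563°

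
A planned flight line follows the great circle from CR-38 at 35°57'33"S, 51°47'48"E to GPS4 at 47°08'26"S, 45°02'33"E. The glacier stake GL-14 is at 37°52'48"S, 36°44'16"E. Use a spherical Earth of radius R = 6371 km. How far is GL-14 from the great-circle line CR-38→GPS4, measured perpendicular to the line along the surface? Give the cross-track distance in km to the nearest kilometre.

CR-38: φ = -35.95917°, λ = +51.79667°
GPS4: φ = -47.14056°, λ = +45.04250°
GL-14: φ = -37.88000°, λ = +36.73778°
δ₁₃ = central angle CR-38→GL-14 = 0.212540 rad  (haversine)
θ₁₃ = bearing CR-38→GL-14 = 256.447°,  θ₁₂ = bearing CR-38→GPS4 = 202.133°
dₓₜ = R·arcsin(sin δ₁₃ · sin(θ₁₃ − θ₁₂)) = 6371·arcsin(0.21094·sin(54.314°)) = 1096.975 km
|dₓₜ| = 1096.975 km

1097 km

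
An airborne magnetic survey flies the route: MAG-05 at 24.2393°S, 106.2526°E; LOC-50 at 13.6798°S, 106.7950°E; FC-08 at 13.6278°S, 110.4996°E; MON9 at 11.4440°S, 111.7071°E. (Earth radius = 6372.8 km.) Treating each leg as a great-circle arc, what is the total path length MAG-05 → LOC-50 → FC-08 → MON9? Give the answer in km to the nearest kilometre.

1852 km

MAG-05→LOC-50: c = 0.184515 rad, d = 1175.87 km
LOC-50→FC-08: c = 0.062836 rad, d = 400.44 km
FC-08→MON9: c = 0.043311 rad, d = 276.02 km
Total = 1175.87 + 400.44 + 276.02 = 1852.33 km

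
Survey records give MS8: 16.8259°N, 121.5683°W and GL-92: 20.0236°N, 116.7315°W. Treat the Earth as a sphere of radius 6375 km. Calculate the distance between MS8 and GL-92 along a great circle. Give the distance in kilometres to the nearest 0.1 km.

Δφ = 3.1977°,  Δλ = 4.8368°
a = sin²(Δφ/2) + cos φ₁ cos φ₂ sin²(Δλ/2) = 0.002380
c = 2·arcsin(√a) = 0.097605 rad = 5.5924°
d = R·c = 6375 × 0.097605 = 622.2 km

622.2 km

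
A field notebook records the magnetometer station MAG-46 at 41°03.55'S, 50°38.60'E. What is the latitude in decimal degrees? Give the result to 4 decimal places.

41° + 3.55′/60 = 41 + 0.05917 = 41.0592°

41.0592°S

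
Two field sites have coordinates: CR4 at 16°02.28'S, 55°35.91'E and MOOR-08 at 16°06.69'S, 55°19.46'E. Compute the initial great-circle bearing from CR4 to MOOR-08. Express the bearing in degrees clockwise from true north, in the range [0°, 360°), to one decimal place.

254.4°

CR4: φ = -16.03800°, λ = +55.59850°
MOOR-08: φ = -16.11150°, λ = +55.32433°
Δλ = -0.2742°
y = sin Δλ · cos φ₂ = -0.004597
x = cos φ₁ sin φ₂ − sin φ₁ cos φ₂ cos Δλ = -0.001286
θ = atan2(y, x) = -105.6267° → 254.3733° (mod 360°)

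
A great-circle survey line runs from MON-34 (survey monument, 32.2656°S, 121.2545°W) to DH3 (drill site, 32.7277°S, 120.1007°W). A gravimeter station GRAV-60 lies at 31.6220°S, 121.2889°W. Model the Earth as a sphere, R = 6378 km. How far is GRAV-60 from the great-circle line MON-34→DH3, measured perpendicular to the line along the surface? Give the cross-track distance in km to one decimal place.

δ₁₃ = central angle MON-34→GRAV-60 = 0.011244 rad  (haversine)
θ₁₃ = bearing MON-34→GRAV-60 = 357.394°,  θ₁₂ = bearing MON-34→DH3 = 115.710°
dₓₜ = R·arcsin(sin δ₁₃ · sin(θ₁₃ − θ₁₂)) = 6378·arcsin(0.01124·sin(241.684°)) = -63.136 km
|dₓₜ| = 63.136 km

63.1 km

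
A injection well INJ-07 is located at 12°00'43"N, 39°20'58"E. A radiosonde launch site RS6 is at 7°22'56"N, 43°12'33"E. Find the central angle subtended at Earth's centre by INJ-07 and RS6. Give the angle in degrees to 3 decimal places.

INJ-07: φ = +12.01194°, λ = +39.34944°
RS6: φ = +7.38222°, λ = +43.20917°
Δφ = -4.6297°,  Δλ = 3.8597°
a = sin²(Δφ/2) + cos φ₁ cos φ₂ sin²(Δλ/2) = 0.002731
c = 2·arcsin(√a) = 0.104575 rad = 5.9917°

5.992°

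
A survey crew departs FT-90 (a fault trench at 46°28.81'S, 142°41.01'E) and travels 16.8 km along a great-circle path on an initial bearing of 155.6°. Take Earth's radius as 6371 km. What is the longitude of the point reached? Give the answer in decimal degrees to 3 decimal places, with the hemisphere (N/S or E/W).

142.774°E

FT-90: φ = -46.48017°, λ = +142.68350°
δ = d/R = 16.8/6371 = 0.002637 rad
φ₂ = arcsin(sin φ₁ cos δ + cos φ₁ sin δ cos θ)
   = arcsin(-0.72514·1.00000 + 0.68861·0.00264·-0.91068) = -46.61772°
λ₂ = λ₁ + atan2(sin θ sin δ cos φ₁, cos δ − sin φ₁ sin φ₂) = 142.77437°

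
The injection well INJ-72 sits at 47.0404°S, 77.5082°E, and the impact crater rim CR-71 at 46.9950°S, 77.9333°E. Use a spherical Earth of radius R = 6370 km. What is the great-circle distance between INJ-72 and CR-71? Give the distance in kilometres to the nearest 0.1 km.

32.6 km

Δφ = 0.0454°,  Δλ = 0.4251°
a = sin²(Δφ/2) + cos φ₁ cos φ₂ sin²(Δλ/2) = 0.000007
c = 2·arcsin(√a) = 0.005120 rad = 0.2934°
d = R·c = 6370 × 0.005120 = 32.6 km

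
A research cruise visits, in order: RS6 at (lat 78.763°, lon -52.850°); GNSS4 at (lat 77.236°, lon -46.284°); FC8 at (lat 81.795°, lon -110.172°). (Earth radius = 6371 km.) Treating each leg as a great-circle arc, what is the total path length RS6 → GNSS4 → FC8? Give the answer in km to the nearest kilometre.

RS6→GNSS4: c = 0.035710 rad, d = 227.51 km
GNSS4→FC8: c = 0.204401 rad, d = 1302.24 km
Total = 227.51 + 1302.24 = 1529.75 km

1530 km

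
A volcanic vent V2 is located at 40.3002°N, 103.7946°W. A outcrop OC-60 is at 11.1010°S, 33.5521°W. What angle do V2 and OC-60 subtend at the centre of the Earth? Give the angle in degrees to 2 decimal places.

82.62°

Δφ = -51.4012°,  Δλ = 70.2425°
a = sin²(Δφ/2) + cos φ₁ cos φ₂ sin²(Δλ/2) = 0.435773
c = 2·arcsin(√a) = 1.441986 rad = 82.6197°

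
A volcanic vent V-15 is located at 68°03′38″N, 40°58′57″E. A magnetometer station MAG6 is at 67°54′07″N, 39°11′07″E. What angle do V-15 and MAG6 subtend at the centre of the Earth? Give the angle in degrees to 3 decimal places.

0.692°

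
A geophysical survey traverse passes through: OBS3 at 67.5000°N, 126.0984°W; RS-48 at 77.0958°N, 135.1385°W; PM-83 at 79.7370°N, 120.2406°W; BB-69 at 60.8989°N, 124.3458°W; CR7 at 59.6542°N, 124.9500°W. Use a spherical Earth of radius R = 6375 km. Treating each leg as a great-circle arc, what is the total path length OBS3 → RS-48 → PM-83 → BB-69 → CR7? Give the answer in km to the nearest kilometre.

OBS3→RS-48: c = 0.173731 rad, d = 1107.53 km
RS-48→PM-83: c = 0.069293 rad, d = 441.74 km
PM-83→BB-69: c = 0.329475 rad, d = 2100.40 km
BB-69→CR7: c = 0.022344 rad, d = 142.44 km
Total = 1107.53 + 441.74 + 2100.40 + 142.44 = 3792.12 km

3792 km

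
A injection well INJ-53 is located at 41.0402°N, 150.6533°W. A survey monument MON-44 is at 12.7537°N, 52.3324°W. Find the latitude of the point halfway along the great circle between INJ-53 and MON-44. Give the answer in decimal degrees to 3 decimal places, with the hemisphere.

37.501°N

Bx = cos φ₂ cos Δλ = -0.141147,  By = cos φ₂ sin Δλ = 0.965061
φₘ = atan2(sin φ₁ + sin φ₂, √((cos φ₁ + Bx)² + By²)) = 37.50093°
λₘ = λ₁ + atan2(By, cos φ₁ + Bx) = -93.08106°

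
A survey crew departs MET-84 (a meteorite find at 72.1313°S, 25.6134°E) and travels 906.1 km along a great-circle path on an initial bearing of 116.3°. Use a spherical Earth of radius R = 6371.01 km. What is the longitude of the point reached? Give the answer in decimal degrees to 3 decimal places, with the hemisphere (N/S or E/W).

53.126°E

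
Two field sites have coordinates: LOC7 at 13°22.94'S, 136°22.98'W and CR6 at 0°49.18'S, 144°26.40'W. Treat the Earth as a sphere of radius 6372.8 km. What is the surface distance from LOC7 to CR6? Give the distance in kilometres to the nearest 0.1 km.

LOC7: φ = -13.38233°, λ = -136.38300°
CR6: φ = -0.81967°, λ = -144.44000°
Δφ = 12.5627°,  Δλ = -8.0570°
a = sin²(Δφ/2) + cos φ₁ cos φ₂ sin²(Δλ/2) = 0.016772
c = 2·arcsin(√a) = 0.259740 rad = 14.8820°
d = R·c = 6372.8 × 0.259740 = 1655.3 km

1655.3 km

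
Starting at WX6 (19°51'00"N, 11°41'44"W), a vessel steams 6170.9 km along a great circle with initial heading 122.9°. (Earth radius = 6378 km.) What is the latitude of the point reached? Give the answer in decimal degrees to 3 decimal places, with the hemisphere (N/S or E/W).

WX6: φ = +19.85000°, λ = -11.69556°
δ = d/R = 6170.9/6378 = 0.967529 rad
φ₂ = arcsin(sin φ₁ cos δ + cos φ₁ sin δ cos θ)
   = arcsin(0.33956·0.56734 + 0.94058·0.82349·-0.54317) = -13.18385°
λ₂ = λ₁ + atan2(sin θ sin δ cos φ₁, cos δ − sin φ₁ sin φ₂) = 33.55013°

13.184°S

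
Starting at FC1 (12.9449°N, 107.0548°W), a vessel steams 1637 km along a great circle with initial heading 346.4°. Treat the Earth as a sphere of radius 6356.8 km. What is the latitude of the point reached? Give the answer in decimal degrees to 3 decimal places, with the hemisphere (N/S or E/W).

δ = d/R = 1637/6356.8 = 0.257520 rad
φ₂ = arcsin(sin φ₁ cos δ + cos φ₁ sin δ cos θ)
   = arcsin(0.22401·0.96702 + 0.97459·0.25468·0.97196) = 27.25023°
λ₂ = λ₁ + atan2(sin θ sin δ cos φ₁, cos δ − sin φ₁ sin φ₂) = -110.91733°

27.250°N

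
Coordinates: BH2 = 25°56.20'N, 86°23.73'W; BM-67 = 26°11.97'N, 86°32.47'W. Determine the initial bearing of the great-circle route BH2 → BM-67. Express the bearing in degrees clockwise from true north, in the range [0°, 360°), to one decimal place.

333.6°

BH2: φ = +25.93667°, λ = -86.39550°
BM-67: φ = +26.19950°, λ = -86.54117°
Δλ = -0.1457°
y = sin Δλ · cos φ₂ = -0.002281
x = cos φ₁ sin φ₂ − sin φ₁ cos φ₂ cos Δλ = 0.004589
θ = atan2(y, x) = -26.4339° → 333.5661° (mod 360°)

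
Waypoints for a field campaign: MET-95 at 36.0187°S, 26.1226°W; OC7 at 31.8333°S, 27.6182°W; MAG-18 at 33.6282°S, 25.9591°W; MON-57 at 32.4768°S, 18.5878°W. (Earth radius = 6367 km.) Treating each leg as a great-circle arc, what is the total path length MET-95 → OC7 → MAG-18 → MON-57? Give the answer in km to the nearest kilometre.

MET-95→OC7: c = 0.076189 rad, d = 485.10 km
OC7→MAG-18: c = 0.039681 rad, d = 252.65 km
MAG-18→MON-57: c = 0.109664 rad, d = 698.23 km
Total = 485.10 + 252.65 + 698.23 = 1435.98 km

1436 km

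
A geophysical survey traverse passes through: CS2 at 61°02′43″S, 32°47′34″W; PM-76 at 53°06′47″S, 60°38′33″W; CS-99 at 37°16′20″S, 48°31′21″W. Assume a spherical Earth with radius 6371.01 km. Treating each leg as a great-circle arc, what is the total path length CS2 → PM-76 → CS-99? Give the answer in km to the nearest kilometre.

CS2: φ = -61.04528°, λ = -32.79278°
PM-76: φ = -53.11306°, λ = -60.64250°
CS-99: φ = -37.27222°, λ = -48.52250°
CS2→PM-76: c = 0.295093 rad, d = 1880.04 km
PM-76→CS-99: c = 0.313121 rad, d = 1994.90 km
Total = 1880.04 + 1994.90 = 3874.94 km

3875 km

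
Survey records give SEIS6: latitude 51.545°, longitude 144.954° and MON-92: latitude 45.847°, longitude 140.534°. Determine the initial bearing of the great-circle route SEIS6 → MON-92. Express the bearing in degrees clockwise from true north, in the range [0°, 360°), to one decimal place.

Δλ = -4.4200°
y = sin Δλ · cos φ₂ = -0.053683
x = cos φ₁ sin φ₂ − sin φ₁ cos φ₂ cos Δλ = -0.097663
θ = atan2(y, x) = -151.2033° → 208.7967° (mod 360°)

208.8°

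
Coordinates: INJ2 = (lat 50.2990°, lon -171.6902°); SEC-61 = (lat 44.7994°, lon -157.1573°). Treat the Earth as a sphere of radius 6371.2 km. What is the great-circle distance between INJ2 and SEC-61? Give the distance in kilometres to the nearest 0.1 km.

Δφ = -5.4996°,  Δλ = 14.5329°
a = sin²(Δφ/2) + cos φ₁ cos φ₂ sin²(Δλ/2) = 0.009553
c = 2·arcsin(√a) = 0.195791 rad = 11.2180°
d = R·c = 6371.2 × 0.195791 = 1247.4 km

1247.4 km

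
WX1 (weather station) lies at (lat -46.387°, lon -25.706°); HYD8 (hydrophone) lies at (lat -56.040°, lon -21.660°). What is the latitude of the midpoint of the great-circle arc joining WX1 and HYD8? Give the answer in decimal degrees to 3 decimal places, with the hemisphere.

Bx = cos φ₂ cos Δλ = 0.557222,  By = cos φ₂ sin Δλ = 0.039414
φₘ = atan2(sin φ₁ + sin φ₂, √((cos φ₁ + Bx)² + By²)) = -51.23075°
λₘ = λ₁ + atan2(By, cos φ₁ + Bx) = -23.89565°

51.231°S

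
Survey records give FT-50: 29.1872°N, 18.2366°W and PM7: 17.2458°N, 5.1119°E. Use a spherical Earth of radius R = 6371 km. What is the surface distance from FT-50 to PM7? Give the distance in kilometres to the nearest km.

Δφ = -11.9414°,  Δλ = 23.3485°
a = sin²(Δφ/2) + cos φ₁ cos φ₂ sin²(Δλ/2) = 0.044959
c = 2·arcsin(√a) = 0.427313 rad = 24.4833°
d = R·c = 6371 × 0.427313 = 2722.4 km

2722 km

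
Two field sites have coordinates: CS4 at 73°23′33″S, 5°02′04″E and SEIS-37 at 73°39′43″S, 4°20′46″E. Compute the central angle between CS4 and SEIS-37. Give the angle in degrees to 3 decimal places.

CS4: φ = -73.39250°, λ = +5.03444°
SEIS-37: φ = -73.66194°, λ = +4.34611°
Δφ = -0.2694°,  Δλ = -0.6883°
a = sin²(Δφ/2) + cos φ₁ cos φ₂ sin²(Δλ/2) = 0.000008
c = 2·arcsin(√a) = 0.005807 rad = 0.3327°

0.333°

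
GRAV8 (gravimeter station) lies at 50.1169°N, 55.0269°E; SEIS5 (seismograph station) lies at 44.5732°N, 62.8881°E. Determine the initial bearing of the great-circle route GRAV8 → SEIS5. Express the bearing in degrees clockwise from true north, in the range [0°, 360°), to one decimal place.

133.2°

Δλ = 7.8612°
y = sin Δλ · cos φ₂ = 0.097431
x = cos φ₁ sin φ₂ − sin φ₁ cos φ₂ cos Δλ = -0.091468
θ = atan2(y, x) = 133.1918° → 133.1918° (mod 360°)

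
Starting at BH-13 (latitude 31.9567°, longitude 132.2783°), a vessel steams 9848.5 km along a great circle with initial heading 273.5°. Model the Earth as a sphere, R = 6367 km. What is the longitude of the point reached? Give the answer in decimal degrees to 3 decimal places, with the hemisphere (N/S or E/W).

δ = d/R = 9848.5/6367 = 1.546804 rad
φ₂ = arcsin(sin φ₁ cos δ + cos φ₁ sin δ cos θ)
   = arcsin(0.52928·0.02399 + 0.84845·0.99971·0.06105) = 3.69695°
λ₂ = λ₁ + atan2(sin θ sin δ cos φ₁, cos δ − sin φ₁ sin φ₂) = 41.59229°

41.592°E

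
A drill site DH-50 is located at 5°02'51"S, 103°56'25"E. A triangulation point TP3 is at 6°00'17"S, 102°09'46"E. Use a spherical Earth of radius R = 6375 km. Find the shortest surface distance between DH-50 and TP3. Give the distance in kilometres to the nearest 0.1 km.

223.8 km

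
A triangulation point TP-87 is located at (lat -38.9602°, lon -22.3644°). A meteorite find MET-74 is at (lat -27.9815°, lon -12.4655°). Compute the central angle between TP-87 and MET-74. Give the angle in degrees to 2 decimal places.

13.72°

Δφ = 10.9787°,  Δλ = 9.8989°
a = sin²(Δφ/2) + cos φ₁ cos φ₂ sin²(Δλ/2) = 0.014262
c = 2·arcsin(√a) = 0.239422 rad = 13.7179°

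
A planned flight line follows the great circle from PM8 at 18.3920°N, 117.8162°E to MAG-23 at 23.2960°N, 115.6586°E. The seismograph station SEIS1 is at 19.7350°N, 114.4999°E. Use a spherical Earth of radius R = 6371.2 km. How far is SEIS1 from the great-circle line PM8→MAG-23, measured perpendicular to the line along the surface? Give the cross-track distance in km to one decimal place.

δ₁₃ = central angle PM8→SEIS1 = 0.059514 rad  (haversine)
θ₁₃ = bearing PM8→SEIS1 = 293.729°,  θ₁₂ = bearing PM8→MAG-23 = 338.025°
dₓₜ = R·arcsin(sin δ₁₃ · sin(θ₁₃ − θ₁₂)) = 6371.2·arcsin(0.05948·sin(-44.296°)) = -264.720 km
|dₓₜ| = 264.720 km

264.7 km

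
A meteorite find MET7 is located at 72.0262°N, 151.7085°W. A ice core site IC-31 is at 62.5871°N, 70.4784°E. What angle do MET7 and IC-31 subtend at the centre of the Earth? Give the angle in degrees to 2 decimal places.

Δφ = -9.4391°,  Δλ = -137.8131°
a = sin²(Δφ/2) + cos φ₁ cos φ₂ sin²(Δλ/2) = 0.130440
c = 2·arcsin(√a) = 0.739032 rad = 42.3434°

42.34°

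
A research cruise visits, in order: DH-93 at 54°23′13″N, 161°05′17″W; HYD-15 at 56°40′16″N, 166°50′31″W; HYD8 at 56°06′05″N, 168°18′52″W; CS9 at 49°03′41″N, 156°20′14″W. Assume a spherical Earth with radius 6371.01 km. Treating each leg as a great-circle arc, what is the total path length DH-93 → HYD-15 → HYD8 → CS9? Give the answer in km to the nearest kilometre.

1676 km

DH-93: φ = +54.38694°, λ = -161.08806°
HYD-15: φ = +56.67111°, λ = -166.84194°
HYD8: φ = +56.10139°, λ = -168.31444°
CS9: φ = +49.06139°, λ = -156.33722°
DH-93→HYD-15: c = 0.069390 rad, d = 442.09 km
HYD-15→HYD8: c = 0.017357 rad, d = 110.58 km
HYD8→CS9: c = 0.176268 rad, d = 1123.00 km
Total = 442.09 + 110.58 + 1123.00 = 1675.67 km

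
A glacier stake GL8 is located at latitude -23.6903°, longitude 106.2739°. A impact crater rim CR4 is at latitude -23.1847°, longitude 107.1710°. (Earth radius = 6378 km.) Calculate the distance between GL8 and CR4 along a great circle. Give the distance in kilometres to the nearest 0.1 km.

107.5 km

Δφ = 0.5056°,  Δλ = 0.8971°
a = sin²(Δφ/2) + cos φ₁ cos φ₂ sin²(Δλ/2) = 0.000071
c = 2·arcsin(√a) = 0.016859 rad = 0.9660°
d = R·c = 6378 × 0.016859 = 107.5 km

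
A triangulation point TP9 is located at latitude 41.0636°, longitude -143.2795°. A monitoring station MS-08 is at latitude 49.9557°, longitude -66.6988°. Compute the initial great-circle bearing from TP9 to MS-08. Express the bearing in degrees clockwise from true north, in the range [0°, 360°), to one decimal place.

Δλ = 76.5807°
y = sin Δλ · cos φ₂ = 0.625814
x = cos φ₁ sin φ₂ − sin φ₁ cos φ₂ cos Δλ = 0.479125
θ = atan2(y, x) = 52.5622° → 52.5622° (mod 360°)

52.6°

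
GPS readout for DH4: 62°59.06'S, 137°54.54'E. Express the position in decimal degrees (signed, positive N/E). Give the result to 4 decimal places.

-62.9843°, +137.9090°

lat: 62.9843° S → -62.9843°
lon: 137.9090° E → +137.9090°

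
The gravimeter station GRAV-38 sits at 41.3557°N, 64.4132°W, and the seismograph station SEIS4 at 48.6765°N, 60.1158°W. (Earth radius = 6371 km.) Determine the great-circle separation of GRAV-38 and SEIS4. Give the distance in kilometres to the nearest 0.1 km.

881.0 km

Δφ = 7.3208°,  Δλ = 4.2974°
a = sin²(Δφ/2) + cos φ₁ cos φ₂ sin²(Δλ/2) = 0.004773
c = 2·arcsin(√a) = 0.138278 rad = 7.9228°
d = R·c = 6371 × 0.138278 = 881.0 km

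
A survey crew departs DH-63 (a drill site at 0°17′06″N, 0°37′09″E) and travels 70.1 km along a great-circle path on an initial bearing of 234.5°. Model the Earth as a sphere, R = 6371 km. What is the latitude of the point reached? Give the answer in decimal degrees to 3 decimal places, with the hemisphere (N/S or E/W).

0.081°S

DH-63: φ = +0.28500°, λ = +0.61917°
δ = d/R = 70.1/6371 = 0.011003 rad
φ₂ = arcsin(sin φ₁ cos δ + cos φ₁ sin δ cos θ)
   = arcsin(0.00497·0.99994 + 0.99999·0.01100·-0.58070) = -0.08110°
λ₂ = λ₁ + atan2(sin θ sin δ cos φ₁, cos δ − sin φ₁ sin φ₂) = 0.10593°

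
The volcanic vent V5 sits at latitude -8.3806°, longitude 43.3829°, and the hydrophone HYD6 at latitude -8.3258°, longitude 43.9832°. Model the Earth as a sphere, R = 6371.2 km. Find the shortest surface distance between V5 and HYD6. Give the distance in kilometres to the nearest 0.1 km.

66.3 km

Δφ = 0.0548°,  Δλ = 0.6003°
a = sin²(Δφ/2) + cos φ₁ cos φ₂ sin²(Δλ/2) = 0.000027
c = 2·arcsin(√a) = 0.010410 rad = 0.5965°
d = R·c = 6371.2 × 0.010410 = 66.3 km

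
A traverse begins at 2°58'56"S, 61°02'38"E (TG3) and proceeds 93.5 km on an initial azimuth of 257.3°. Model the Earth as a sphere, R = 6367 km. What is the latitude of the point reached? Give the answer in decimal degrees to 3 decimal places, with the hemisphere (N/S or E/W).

TG3: φ = -2.98222°, λ = +61.04389°
δ = d/R = 93.5/6367 = 0.014685 rad
φ₂ = arcsin(sin φ₁ cos δ + cos φ₁ sin δ cos θ)
   = arcsin(-0.05203·0.99989 + 0.99865·0.01468·-0.21985) = -3.16689°
λ₂ = λ₁ + atan2(sin θ sin δ cos φ₁, cos δ − sin φ₁ sin φ₂) = 60.22183°

3.167°S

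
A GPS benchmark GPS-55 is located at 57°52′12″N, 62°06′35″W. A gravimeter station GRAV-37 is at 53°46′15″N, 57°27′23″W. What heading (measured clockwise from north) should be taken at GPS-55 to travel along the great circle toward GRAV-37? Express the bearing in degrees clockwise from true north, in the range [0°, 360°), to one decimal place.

GPS-55: φ = +57.87000°, λ = -62.10972°
GRAV-37: φ = +53.77083°, λ = -57.45639°
Δλ = 4.6533°
y = sin Δλ · cos φ₂ = 0.047947
x = cos φ₁ sin φ₂ − sin φ₁ cos φ₂ cos Δλ = -0.069833
θ = atan2(y, x) = 145.5266° → 145.5266° (mod 360°)

145.5°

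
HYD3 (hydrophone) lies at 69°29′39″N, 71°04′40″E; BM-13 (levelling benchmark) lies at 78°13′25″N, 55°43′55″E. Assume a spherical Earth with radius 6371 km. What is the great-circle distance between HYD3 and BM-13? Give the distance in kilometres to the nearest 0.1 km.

1072.4 km

HYD3: φ = +69.49417°, λ = +71.07778°
BM-13: φ = +78.22361°, λ = +55.73194°
Δφ = 8.7294°,  Δλ = -15.3458°
a = sin²(Δφ/2) + cos φ₁ cos φ₂ sin²(Δλ/2) = 0.007067
c = 2·arcsin(√a) = 0.168324 rad = 9.6442°
d = R·c = 6371 × 0.168324 = 1072.4 km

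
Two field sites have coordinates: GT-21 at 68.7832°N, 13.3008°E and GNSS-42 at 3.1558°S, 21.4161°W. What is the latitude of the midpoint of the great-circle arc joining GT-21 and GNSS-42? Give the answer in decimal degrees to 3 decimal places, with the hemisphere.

33.761°N

Bx = cos φ₂ cos Δλ = 0.820730,  By = cos φ₂ sin Δλ = -0.568658
φₘ = atan2(sin φ₁ + sin φ₂, √((cos φ₁ + Bx)² + By²)) = 33.76069°
λₘ = λ₁ + atan2(By, cos φ₁ + Bx) = -12.37946°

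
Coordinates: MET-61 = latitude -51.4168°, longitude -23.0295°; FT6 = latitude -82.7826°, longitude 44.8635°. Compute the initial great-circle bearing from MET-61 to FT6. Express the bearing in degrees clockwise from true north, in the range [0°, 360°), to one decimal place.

168.7°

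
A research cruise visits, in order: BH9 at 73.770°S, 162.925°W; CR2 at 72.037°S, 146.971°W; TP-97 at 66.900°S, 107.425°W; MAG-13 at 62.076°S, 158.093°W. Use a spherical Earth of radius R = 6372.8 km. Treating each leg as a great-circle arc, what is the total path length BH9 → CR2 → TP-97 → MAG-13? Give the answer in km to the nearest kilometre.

4576 km

BH9→CR2: c = 0.086946 rad, d = 554.09 km
CR2→TP-97: c = 0.252509 rad, d = 1609.19 km
TP-97→MAG-13: c = 0.378615 rad, d = 2412.83 km
Total = 554.09 + 1609.19 + 2412.83 = 4576.11 km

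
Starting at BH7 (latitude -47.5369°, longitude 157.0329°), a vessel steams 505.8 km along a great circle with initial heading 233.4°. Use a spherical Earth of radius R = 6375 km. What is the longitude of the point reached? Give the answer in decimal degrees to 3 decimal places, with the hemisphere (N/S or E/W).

151.339°E

δ = d/R = 505.8/6375 = 0.079341 rad
φ₂ = arcsin(sin φ₁ cos δ + cos φ₁ sin δ cos θ)
   = arcsin(-0.73771·0.99685 + 0.67512·0.07926·-0.59622) = -50.11155°
λ₂ = λ₁ + atan2(sin θ sin δ cos φ₁, cos δ − sin φ₁ sin φ₂) = 151.33861°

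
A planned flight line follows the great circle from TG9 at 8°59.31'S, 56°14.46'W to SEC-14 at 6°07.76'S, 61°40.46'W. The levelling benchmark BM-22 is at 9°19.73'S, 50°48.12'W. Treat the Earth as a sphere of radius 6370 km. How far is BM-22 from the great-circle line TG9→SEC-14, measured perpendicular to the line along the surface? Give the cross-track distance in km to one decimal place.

238.5 km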